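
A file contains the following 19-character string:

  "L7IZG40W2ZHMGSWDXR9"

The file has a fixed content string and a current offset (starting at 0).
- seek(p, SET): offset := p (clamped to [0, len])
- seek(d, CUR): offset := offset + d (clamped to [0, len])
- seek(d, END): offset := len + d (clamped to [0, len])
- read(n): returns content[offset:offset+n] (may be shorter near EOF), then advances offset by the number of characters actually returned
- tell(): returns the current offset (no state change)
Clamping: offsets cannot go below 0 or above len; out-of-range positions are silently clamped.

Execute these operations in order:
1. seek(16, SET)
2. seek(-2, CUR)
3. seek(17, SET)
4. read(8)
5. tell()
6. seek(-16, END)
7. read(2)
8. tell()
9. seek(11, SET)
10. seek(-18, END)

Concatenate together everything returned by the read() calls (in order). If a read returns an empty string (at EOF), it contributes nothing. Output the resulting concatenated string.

After 1 (seek(16, SET)): offset=16
After 2 (seek(-2, CUR)): offset=14
After 3 (seek(17, SET)): offset=17
After 4 (read(8)): returned 'R9', offset=19
After 5 (tell()): offset=19
After 6 (seek(-16, END)): offset=3
After 7 (read(2)): returned 'ZG', offset=5
After 8 (tell()): offset=5
After 9 (seek(11, SET)): offset=11
After 10 (seek(-18, END)): offset=1

Answer: R9ZG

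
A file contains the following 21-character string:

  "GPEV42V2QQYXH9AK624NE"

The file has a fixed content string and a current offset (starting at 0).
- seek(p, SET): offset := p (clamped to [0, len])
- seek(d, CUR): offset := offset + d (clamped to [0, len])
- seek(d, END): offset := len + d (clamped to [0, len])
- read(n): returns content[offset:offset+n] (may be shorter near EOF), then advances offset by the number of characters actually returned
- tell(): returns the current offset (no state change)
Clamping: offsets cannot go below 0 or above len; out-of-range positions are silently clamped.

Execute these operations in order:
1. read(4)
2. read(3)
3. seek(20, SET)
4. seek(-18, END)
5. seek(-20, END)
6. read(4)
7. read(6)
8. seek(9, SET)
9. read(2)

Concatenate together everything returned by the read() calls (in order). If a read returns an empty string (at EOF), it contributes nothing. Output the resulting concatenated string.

Answer: GPEV42VPEV42V2QQYQY

Derivation:
After 1 (read(4)): returned 'GPEV', offset=4
After 2 (read(3)): returned '42V', offset=7
After 3 (seek(20, SET)): offset=20
After 4 (seek(-18, END)): offset=3
After 5 (seek(-20, END)): offset=1
After 6 (read(4)): returned 'PEV4', offset=5
After 7 (read(6)): returned '2V2QQY', offset=11
After 8 (seek(9, SET)): offset=9
After 9 (read(2)): returned 'QY', offset=11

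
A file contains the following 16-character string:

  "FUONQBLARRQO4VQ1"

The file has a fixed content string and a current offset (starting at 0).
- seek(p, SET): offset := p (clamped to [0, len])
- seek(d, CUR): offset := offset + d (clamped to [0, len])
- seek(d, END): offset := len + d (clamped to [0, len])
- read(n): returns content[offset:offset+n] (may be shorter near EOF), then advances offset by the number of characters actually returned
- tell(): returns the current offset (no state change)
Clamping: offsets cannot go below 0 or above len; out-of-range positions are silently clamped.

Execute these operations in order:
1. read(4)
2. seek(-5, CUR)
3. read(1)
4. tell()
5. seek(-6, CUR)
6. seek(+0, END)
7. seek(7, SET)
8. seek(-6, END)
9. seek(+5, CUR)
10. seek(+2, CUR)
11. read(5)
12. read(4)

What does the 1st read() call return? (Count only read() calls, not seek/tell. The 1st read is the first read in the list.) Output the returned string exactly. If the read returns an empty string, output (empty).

After 1 (read(4)): returned 'FUON', offset=4
After 2 (seek(-5, CUR)): offset=0
After 3 (read(1)): returned 'F', offset=1
After 4 (tell()): offset=1
After 5 (seek(-6, CUR)): offset=0
After 6 (seek(+0, END)): offset=16
After 7 (seek(7, SET)): offset=7
After 8 (seek(-6, END)): offset=10
After 9 (seek(+5, CUR)): offset=15
After 10 (seek(+2, CUR)): offset=16
After 11 (read(5)): returned '', offset=16
After 12 (read(4)): returned '', offset=16

Answer: FUON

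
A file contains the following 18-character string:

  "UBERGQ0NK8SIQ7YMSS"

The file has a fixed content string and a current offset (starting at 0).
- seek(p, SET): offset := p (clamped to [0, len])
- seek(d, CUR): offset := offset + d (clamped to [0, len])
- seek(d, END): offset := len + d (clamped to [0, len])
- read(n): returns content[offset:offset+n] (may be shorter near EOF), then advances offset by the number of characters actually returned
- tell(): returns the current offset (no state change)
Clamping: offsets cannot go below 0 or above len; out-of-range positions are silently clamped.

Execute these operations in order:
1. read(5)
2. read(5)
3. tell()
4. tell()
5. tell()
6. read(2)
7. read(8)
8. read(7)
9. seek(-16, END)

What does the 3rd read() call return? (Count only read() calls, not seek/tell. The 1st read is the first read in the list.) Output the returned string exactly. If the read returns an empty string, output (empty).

Answer: SI

Derivation:
After 1 (read(5)): returned 'UBERG', offset=5
After 2 (read(5)): returned 'Q0NK8', offset=10
After 3 (tell()): offset=10
After 4 (tell()): offset=10
After 5 (tell()): offset=10
After 6 (read(2)): returned 'SI', offset=12
After 7 (read(8)): returned 'Q7YMSS', offset=18
After 8 (read(7)): returned '', offset=18
After 9 (seek(-16, END)): offset=2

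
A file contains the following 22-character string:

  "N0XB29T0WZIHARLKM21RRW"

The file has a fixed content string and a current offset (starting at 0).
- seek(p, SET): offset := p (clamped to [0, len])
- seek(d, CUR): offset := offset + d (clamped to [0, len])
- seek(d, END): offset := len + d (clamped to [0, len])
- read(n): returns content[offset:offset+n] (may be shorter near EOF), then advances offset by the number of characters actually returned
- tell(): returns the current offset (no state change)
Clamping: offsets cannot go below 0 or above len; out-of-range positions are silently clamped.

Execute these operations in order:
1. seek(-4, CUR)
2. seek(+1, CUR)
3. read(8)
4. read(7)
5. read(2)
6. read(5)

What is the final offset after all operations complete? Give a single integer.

Answer: 22

Derivation:
After 1 (seek(-4, CUR)): offset=0
After 2 (seek(+1, CUR)): offset=1
After 3 (read(8)): returned '0XB29T0W', offset=9
After 4 (read(7)): returned 'ZIHARLK', offset=16
After 5 (read(2)): returned 'M2', offset=18
After 6 (read(5)): returned '1RRW', offset=22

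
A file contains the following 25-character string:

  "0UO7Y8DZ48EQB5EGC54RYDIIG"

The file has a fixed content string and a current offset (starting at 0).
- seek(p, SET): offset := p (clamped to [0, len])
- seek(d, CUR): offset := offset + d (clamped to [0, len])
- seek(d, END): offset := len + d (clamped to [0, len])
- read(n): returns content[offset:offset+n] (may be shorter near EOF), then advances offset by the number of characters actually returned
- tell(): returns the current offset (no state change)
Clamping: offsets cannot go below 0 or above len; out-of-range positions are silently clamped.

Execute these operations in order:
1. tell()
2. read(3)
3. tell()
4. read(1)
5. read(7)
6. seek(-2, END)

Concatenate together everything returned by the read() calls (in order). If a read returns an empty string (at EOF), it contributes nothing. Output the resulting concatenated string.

After 1 (tell()): offset=0
After 2 (read(3)): returned '0UO', offset=3
After 3 (tell()): offset=3
After 4 (read(1)): returned '7', offset=4
After 5 (read(7)): returned 'Y8DZ48E', offset=11
After 6 (seek(-2, END)): offset=23

Answer: 0UO7Y8DZ48E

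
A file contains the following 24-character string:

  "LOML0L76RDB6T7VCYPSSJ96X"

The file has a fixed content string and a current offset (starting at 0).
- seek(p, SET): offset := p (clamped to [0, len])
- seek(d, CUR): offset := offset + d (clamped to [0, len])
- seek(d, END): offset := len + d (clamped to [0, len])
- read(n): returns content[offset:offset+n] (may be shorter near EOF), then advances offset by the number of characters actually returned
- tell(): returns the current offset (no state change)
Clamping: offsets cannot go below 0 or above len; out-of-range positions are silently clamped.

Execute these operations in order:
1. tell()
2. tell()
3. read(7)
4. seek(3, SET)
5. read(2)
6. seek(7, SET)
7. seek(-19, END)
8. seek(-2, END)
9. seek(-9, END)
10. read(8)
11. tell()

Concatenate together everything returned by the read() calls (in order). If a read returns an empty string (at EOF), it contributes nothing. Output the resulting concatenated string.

Answer: LOML0L7L0CYPSSJ96

Derivation:
After 1 (tell()): offset=0
After 2 (tell()): offset=0
After 3 (read(7)): returned 'LOML0L7', offset=7
After 4 (seek(3, SET)): offset=3
After 5 (read(2)): returned 'L0', offset=5
After 6 (seek(7, SET)): offset=7
After 7 (seek(-19, END)): offset=5
After 8 (seek(-2, END)): offset=22
After 9 (seek(-9, END)): offset=15
After 10 (read(8)): returned 'CYPSSJ96', offset=23
After 11 (tell()): offset=23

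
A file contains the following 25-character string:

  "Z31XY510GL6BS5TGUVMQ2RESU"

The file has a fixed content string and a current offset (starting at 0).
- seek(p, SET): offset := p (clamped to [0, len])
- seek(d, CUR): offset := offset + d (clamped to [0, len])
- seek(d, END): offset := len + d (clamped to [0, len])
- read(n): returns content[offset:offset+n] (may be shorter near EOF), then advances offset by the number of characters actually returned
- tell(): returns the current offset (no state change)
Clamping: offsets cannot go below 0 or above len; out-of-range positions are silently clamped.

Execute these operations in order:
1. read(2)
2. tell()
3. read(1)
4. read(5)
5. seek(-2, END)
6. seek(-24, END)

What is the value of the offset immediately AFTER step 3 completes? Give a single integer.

Answer: 3

Derivation:
After 1 (read(2)): returned 'Z3', offset=2
After 2 (tell()): offset=2
After 3 (read(1)): returned '1', offset=3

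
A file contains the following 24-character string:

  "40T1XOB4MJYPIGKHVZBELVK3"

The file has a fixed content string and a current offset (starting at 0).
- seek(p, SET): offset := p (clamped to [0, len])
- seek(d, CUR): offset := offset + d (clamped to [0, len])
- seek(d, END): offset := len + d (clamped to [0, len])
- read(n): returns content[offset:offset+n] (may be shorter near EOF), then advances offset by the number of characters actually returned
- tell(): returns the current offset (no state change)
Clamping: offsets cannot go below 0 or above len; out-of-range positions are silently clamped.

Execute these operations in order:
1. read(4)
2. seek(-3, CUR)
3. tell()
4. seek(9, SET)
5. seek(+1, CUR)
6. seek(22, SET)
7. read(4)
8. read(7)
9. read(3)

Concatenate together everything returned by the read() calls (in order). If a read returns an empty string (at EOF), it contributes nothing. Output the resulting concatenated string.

After 1 (read(4)): returned '40T1', offset=4
After 2 (seek(-3, CUR)): offset=1
After 3 (tell()): offset=1
After 4 (seek(9, SET)): offset=9
After 5 (seek(+1, CUR)): offset=10
After 6 (seek(22, SET)): offset=22
After 7 (read(4)): returned 'K3', offset=24
After 8 (read(7)): returned '', offset=24
After 9 (read(3)): returned '', offset=24

Answer: 40T1K3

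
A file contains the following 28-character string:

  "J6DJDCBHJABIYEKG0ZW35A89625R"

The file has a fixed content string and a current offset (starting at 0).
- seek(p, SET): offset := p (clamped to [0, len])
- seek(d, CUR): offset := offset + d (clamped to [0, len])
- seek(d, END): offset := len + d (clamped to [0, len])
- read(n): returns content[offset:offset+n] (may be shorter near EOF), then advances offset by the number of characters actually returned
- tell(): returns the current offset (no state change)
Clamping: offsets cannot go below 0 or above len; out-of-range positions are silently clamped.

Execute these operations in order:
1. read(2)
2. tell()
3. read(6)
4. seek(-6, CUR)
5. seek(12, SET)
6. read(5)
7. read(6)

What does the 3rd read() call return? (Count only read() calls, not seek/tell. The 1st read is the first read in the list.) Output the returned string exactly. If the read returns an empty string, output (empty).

Answer: YEKG0

Derivation:
After 1 (read(2)): returned 'J6', offset=2
After 2 (tell()): offset=2
After 3 (read(6)): returned 'DJDCBH', offset=8
After 4 (seek(-6, CUR)): offset=2
After 5 (seek(12, SET)): offset=12
After 6 (read(5)): returned 'YEKG0', offset=17
After 7 (read(6)): returned 'ZW35A8', offset=23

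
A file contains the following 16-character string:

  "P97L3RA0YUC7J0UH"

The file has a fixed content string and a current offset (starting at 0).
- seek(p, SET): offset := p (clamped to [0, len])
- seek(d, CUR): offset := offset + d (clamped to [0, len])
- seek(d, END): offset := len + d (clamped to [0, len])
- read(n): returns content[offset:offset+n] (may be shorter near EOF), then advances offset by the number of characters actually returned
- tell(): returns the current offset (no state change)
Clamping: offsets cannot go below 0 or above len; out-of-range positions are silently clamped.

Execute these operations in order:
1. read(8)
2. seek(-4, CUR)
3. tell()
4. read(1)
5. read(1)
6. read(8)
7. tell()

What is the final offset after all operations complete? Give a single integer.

After 1 (read(8)): returned 'P97L3RA0', offset=8
After 2 (seek(-4, CUR)): offset=4
After 3 (tell()): offset=4
After 4 (read(1)): returned '3', offset=5
After 5 (read(1)): returned 'R', offset=6
After 6 (read(8)): returned 'A0YUC7J0', offset=14
After 7 (tell()): offset=14

Answer: 14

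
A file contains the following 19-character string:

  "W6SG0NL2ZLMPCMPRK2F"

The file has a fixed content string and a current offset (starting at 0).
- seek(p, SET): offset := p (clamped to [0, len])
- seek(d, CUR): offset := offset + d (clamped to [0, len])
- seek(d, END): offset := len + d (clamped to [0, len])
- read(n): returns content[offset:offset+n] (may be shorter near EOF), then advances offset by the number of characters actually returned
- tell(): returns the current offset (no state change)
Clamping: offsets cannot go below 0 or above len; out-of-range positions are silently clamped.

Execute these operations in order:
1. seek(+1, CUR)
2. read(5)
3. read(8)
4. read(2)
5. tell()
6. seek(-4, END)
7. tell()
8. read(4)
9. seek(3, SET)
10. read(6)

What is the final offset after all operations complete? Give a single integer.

After 1 (seek(+1, CUR)): offset=1
After 2 (read(5)): returned '6SG0N', offset=6
After 3 (read(8)): returned 'L2ZLMPCM', offset=14
After 4 (read(2)): returned 'PR', offset=16
After 5 (tell()): offset=16
After 6 (seek(-4, END)): offset=15
After 7 (tell()): offset=15
After 8 (read(4)): returned 'RK2F', offset=19
After 9 (seek(3, SET)): offset=3
After 10 (read(6)): returned 'G0NL2Z', offset=9

Answer: 9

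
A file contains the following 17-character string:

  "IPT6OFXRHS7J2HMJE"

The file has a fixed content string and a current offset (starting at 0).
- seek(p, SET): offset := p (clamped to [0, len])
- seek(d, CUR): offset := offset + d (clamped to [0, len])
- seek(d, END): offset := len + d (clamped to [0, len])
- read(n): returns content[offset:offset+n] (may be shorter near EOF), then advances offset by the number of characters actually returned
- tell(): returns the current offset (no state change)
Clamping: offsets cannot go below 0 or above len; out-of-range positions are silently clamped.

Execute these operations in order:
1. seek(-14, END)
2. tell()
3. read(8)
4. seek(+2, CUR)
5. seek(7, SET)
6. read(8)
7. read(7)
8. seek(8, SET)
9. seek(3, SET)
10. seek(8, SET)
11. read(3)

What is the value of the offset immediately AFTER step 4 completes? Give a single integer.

Answer: 13

Derivation:
After 1 (seek(-14, END)): offset=3
After 2 (tell()): offset=3
After 3 (read(8)): returned '6OFXRHS7', offset=11
After 4 (seek(+2, CUR)): offset=13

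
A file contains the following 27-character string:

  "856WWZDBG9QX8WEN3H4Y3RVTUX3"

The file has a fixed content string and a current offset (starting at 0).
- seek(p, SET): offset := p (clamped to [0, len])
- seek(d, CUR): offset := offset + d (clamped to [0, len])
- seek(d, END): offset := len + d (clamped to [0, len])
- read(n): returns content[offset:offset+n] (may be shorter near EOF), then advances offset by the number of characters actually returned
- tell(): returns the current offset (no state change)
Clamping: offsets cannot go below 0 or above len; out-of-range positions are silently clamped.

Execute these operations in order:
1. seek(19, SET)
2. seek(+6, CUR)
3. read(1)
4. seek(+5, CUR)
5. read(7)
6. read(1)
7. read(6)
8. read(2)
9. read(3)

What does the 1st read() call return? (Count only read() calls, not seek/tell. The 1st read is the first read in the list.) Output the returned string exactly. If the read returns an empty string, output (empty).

After 1 (seek(19, SET)): offset=19
After 2 (seek(+6, CUR)): offset=25
After 3 (read(1)): returned 'X', offset=26
After 4 (seek(+5, CUR)): offset=27
After 5 (read(7)): returned '', offset=27
After 6 (read(1)): returned '', offset=27
After 7 (read(6)): returned '', offset=27
After 8 (read(2)): returned '', offset=27
After 9 (read(3)): returned '', offset=27

Answer: X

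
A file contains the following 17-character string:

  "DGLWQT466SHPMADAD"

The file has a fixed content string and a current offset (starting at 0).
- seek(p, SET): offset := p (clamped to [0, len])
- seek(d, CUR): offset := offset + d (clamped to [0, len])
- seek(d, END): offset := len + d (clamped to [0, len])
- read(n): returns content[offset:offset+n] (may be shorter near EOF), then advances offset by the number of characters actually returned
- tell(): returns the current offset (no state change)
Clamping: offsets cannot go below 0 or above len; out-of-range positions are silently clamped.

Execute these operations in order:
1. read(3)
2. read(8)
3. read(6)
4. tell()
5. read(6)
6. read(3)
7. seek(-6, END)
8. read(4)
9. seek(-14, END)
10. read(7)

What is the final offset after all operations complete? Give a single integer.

Answer: 10

Derivation:
After 1 (read(3)): returned 'DGL', offset=3
After 2 (read(8)): returned 'WQT466SH', offset=11
After 3 (read(6)): returned 'PMADAD', offset=17
After 4 (tell()): offset=17
After 5 (read(6)): returned '', offset=17
After 6 (read(3)): returned '', offset=17
After 7 (seek(-6, END)): offset=11
After 8 (read(4)): returned 'PMAD', offset=15
After 9 (seek(-14, END)): offset=3
After 10 (read(7)): returned 'WQT466S', offset=10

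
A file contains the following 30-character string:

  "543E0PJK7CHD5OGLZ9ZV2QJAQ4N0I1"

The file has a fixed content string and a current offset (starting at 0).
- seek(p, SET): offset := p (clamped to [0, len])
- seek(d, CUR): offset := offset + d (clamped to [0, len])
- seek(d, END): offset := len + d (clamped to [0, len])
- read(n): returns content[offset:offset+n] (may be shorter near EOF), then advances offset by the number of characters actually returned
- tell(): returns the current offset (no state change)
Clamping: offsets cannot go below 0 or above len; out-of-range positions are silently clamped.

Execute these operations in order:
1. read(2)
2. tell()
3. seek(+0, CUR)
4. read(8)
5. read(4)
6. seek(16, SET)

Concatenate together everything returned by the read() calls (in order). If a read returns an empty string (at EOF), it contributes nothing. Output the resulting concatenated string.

After 1 (read(2)): returned '54', offset=2
After 2 (tell()): offset=2
After 3 (seek(+0, CUR)): offset=2
After 4 (read(8)): returned '3E0PJK7C', offset=10
After 5 (read(4)): returned 'HD5O', offset=14
After 6 (seek(16, SET)): offset=16

Answer: 543E0PJK7CHD5O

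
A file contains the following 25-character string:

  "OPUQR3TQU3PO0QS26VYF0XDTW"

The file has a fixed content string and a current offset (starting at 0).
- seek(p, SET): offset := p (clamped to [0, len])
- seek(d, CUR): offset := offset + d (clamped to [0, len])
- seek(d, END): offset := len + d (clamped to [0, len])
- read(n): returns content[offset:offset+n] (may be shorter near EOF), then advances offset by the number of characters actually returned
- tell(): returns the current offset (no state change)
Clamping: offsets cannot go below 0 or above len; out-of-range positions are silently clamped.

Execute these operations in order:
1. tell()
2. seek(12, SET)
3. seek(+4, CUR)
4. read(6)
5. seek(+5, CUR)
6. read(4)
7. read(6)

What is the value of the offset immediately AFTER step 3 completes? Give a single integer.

After 1 (tell()): offset=0
After 2 (seek(12, SET)): offset=12
After 3 (seek(+4, CUR)): offset=16

Answer: 16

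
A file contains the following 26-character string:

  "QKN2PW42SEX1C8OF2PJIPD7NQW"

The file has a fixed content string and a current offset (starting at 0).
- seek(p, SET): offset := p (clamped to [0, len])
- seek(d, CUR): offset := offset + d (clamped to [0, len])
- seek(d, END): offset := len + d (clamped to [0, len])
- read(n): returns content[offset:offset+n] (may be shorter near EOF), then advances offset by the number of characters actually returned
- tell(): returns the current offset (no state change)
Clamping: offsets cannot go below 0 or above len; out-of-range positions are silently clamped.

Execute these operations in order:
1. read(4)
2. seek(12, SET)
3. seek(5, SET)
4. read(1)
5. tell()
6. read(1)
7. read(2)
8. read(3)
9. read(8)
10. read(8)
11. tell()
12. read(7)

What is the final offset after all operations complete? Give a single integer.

After 1 (read(4)): returned 'QKN2', offset=4
After 2 (seek(12, SET)): offset=12
After 3 (seek(5, SET)): offset=5
After 4 (read(1)): returned 'W', offset=6
After 5 (tell()): offset=6
After 6 (read(1)): returned '4', offset=7
After 7 (read(2)): returned '2S', offset=9
After 8 (read(3)): returned 'EX1', offset=12
After 9 (read(8)): returned 'C8OF2PJI', offset=20
After 10 (read(8)): returned 'PD7NQW', offset=26
After 11 (tell()): offset=26
After 12 (read(7)): returned '', offset=26

Answer: 26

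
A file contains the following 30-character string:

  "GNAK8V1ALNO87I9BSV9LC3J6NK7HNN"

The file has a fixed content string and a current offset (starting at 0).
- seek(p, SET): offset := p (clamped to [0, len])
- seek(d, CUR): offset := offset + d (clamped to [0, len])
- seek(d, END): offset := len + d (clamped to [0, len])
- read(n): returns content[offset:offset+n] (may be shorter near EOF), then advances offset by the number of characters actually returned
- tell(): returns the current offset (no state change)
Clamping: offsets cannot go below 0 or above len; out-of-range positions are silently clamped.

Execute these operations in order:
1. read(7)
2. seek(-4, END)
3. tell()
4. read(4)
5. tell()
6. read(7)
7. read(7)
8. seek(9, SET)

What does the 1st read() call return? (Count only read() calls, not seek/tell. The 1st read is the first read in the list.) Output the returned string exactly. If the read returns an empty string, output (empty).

After 1 (read(7)): returned 'GNAK8V1', offset=7
After 2 (seek(-4, END)): offset=26
After 3 (tell()): offset=26
After 4 (read(4)): returned '7HNN', offset=30
After 5 (tell()): offset=30
After 6 (read(7)): returned '', offset=30
After 7 (read(7)): returned '', offset=30
After 8 (seek(9, SET)): offset=9

Answer: GNAK8V1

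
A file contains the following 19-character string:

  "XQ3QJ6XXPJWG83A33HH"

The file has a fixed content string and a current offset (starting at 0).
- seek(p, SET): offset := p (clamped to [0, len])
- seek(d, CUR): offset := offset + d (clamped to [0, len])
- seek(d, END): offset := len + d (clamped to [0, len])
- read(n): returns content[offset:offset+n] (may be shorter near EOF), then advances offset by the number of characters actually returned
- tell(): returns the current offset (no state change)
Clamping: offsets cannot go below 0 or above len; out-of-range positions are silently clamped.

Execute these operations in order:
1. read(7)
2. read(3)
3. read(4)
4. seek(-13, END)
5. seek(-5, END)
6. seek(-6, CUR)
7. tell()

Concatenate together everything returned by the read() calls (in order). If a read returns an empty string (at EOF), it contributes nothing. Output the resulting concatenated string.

After 1 (read(7)): returned 'XQ3QJ6X', offset=7
After 2 (read(3)): returned 'XPJ', offset=10
After 3 (read(4)): returned 'WG83', offset=14
After 4 (seek(-13, END)): offset=6
After 5 (seek(-5, END)): offset=14
After 6 (seek(-6, CUR)): offset=8
After 7 (tell()): offset=8

Answer: XQ3QJ6XXPJWG83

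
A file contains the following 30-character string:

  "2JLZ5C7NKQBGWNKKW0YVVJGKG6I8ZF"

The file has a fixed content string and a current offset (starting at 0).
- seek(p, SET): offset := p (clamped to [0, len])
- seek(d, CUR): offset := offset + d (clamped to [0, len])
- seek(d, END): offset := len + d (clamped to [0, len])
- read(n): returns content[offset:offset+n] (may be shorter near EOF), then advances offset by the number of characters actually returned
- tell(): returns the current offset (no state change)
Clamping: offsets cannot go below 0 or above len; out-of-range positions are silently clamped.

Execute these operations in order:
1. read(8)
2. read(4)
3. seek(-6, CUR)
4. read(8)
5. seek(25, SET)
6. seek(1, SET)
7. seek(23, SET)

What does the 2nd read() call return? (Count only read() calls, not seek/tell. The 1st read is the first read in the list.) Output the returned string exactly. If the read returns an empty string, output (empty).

After 1 (read(8)): returned '2JLZ5C7N', offset=8
After 2 (read(4)): returned 'KQBG', offset=12
After 3 (seek(-6, CUR)): offset=6
After 4 (read(8)): returned '7NKQBGWN', offset=14
After 5 (seek(25, SET)): offset=25
After 6 (seek(1, SET)): offset=1
After 7 (seek(23, SET)): offset=23

Answer: KQBG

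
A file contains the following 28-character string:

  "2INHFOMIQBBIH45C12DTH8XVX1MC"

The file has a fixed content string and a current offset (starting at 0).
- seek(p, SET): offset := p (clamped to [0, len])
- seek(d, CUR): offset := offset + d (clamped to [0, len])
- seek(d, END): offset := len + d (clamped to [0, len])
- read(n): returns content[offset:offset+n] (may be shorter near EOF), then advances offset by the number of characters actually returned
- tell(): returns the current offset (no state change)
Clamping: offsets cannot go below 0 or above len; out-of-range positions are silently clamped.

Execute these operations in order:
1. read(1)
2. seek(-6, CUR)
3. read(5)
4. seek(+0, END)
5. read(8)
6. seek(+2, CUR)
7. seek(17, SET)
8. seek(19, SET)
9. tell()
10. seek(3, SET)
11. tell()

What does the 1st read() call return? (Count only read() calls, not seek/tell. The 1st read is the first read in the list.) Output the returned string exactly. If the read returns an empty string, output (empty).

After 1 (read(1)): returned '2', offset=1
After 2 (seek(-6, CUR)): offset=0
After 3 (read(5)): returned '2INHF', offset=5
After 4 (seek(+0, END)): offset=28
After 5 (read(8)): returned '', offset=28
After 6 (seek(+2, CUR)): offset=28
After 7 (seek(17, SET)): offset=17
After 8 (seek(19, SET)): offset=19
After 9 (tell()): offset=19
After 10 (seek(3, SET)): offset=3
After 11 (tell()): offset=3

Answer: 2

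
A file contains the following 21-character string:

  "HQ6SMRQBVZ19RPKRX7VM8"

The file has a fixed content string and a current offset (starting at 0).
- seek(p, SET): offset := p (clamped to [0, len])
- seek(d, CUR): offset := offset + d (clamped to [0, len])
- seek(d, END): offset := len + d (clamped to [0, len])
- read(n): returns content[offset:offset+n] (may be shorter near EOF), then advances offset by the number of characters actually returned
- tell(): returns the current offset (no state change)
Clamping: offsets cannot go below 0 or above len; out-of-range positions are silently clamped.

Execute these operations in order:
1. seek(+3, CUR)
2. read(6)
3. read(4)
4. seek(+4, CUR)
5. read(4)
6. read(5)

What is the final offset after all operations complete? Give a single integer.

After 1 (seek(+3, CUR)): offset=3
After 2 (read(6)): returned 'SMRQBV', offset=9
After 3 (read(4)): returned 'Z19R', offset=13
After 4 (seek(+4, CUR)): offset=17
After 5 (read(4)): returned '7VM8', offset=21
After 6 (read(5)): returned '', offset=21

Answer: 21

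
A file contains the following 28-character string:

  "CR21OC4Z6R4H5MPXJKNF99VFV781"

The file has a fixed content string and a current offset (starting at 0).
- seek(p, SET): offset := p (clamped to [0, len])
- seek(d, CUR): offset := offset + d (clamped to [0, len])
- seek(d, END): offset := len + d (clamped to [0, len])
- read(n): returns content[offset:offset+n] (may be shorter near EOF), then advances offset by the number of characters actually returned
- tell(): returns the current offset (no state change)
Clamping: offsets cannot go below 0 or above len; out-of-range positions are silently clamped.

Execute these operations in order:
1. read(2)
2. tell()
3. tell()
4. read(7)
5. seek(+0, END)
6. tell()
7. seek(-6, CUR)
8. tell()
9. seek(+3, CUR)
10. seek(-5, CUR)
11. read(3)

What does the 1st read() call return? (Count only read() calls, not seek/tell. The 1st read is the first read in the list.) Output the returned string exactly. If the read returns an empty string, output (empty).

After 1 (read(2)): returned 'CR', offset=2
After 2 (tell()): offset=2
After 3 (tell()): offset=2
After 4 (read(7)): returned '21OC4Z6', offset=9
After 5 (seek(+0, END)): offset=28
After 6 (tell()): offset=28
After 7 (seek(-6, CUR)): offset=22
After 8 (tell()): offset=22
After 9 (seek(+3, CUR)): offset=25
After 10 (seek(-5, CUR)): offset=20
After 11 (read(3)): returned '99V', offset=23

Answer: CR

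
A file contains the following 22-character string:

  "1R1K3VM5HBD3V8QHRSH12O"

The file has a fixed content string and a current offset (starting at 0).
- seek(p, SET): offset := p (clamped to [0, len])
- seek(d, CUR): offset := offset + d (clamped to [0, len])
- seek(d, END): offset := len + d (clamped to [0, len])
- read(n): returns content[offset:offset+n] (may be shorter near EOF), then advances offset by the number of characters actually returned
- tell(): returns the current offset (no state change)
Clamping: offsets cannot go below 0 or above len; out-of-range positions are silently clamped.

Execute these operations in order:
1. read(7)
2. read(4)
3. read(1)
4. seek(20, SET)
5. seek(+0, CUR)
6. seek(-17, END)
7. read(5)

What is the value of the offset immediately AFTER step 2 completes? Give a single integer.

Answer: 11

Derivation:
After 1 (read(7)): returned '1R1K3VM', offset=7
After 2 (read(4)): returned '5HBD', offset=11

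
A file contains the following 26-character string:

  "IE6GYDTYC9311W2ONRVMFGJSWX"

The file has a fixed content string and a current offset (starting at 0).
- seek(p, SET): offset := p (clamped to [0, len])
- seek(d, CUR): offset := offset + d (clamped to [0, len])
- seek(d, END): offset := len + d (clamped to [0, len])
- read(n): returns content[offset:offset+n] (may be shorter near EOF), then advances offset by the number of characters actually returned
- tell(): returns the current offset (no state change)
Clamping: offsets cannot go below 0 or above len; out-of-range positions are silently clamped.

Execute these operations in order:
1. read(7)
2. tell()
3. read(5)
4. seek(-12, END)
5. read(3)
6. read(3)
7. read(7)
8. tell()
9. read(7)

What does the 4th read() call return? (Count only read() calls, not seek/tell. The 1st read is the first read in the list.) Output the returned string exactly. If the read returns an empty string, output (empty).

Answer: RVM

Derivation:
After 1 (read(7)): returned 'IE6GYDT', offset=7
After 2 (tell()): offset=7
After 3 (read(5)): returned 'YC931', offset=12
After 4 (seek(-12, END)): offset=14
After 5 (read(3)): returned '2ON', offset=17
After 6 (read(3)): returned 'RVM', offset=20
After 7 (read(7)): returned 'FGJSWX', offset=26
After 8 (tell()): offset=26
After 9 (read(7)): returned '', offset=26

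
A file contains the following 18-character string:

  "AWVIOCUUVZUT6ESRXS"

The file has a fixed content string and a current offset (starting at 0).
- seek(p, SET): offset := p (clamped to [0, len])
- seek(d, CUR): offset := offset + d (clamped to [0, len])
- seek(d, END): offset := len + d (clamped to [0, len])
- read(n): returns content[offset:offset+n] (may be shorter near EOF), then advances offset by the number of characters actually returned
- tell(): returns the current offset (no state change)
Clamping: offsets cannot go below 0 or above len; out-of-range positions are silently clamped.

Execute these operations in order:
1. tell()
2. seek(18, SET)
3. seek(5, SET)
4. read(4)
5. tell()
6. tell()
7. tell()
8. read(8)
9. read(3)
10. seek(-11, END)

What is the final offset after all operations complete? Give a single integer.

After 1 (tell()): offset=0
After 2 (seek(18, SET)): offset=18
After 3 (seek(5, SET)): offset=5
After 4 (read(4)): returned 'CUUV', offset=9
After 5 (tell()): offset=9
After 6 (tell()): offset=9
After 7 (tell()): offset=9
After 8 (read(8)): returned 'ZUT6ESRX', offset=17
After 9 (read(3)): returned 'S', offset=18
After 10 (seek(-11, END)): offset=7

Answer: 7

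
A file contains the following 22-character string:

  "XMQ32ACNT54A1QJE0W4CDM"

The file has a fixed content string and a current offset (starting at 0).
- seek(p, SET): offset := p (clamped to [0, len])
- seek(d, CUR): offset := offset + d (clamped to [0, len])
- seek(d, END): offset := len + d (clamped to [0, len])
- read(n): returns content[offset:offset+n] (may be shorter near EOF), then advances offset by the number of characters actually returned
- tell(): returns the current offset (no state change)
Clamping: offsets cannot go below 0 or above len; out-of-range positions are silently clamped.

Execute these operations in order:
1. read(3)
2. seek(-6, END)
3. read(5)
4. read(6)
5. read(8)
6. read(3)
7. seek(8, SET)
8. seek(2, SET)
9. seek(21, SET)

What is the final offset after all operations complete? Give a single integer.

After 1 (read(3)): returned 'XMQ', offset=3
After 2 (seek(-6, END)): offset=16
After 3 (read(5)): returned '0W4CD', offset=21
After 4 (read(6)): returned 'M', offset=22
After 5 (read(8)): returned '', offset=22
After 6 (read(3)): returned '', offset=22
After 7 (seek(8, SET)): offset=8
After 8 (seek(2, SET)): offset=2
After 9 (seek(21, SET)): offset=21

Answer: 21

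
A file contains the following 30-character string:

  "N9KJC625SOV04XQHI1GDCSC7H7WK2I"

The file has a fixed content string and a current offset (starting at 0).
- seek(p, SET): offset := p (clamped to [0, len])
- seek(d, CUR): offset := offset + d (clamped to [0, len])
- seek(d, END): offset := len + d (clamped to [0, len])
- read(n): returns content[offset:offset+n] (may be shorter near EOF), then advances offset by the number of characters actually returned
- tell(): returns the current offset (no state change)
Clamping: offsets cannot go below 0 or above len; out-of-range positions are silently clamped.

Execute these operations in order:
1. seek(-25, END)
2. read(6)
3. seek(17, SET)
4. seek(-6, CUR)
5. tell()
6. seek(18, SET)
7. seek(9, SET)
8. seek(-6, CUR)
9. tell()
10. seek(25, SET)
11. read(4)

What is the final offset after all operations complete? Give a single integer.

Answer: 29

Derivation:
After 1 (seek(-25, END)): offset=5
After 2 (read(6)): returned '625SOV', offset=11
After 3 (seek(17, SET)): offset=17
After 4 (seek(-6, CUR)): offset=11
After 5 (tell()): offset=11
After 6 (seek(18, SET)): offset=18
After 7 (seek(9, SET)): offset=9
After 8 (seek(-6, CUR)): offset=3
After 9 (tell()): offset=3
After 10 (seek(25, SET)): offset=25
After 11 (read(4)): returned '7WK2', offset=29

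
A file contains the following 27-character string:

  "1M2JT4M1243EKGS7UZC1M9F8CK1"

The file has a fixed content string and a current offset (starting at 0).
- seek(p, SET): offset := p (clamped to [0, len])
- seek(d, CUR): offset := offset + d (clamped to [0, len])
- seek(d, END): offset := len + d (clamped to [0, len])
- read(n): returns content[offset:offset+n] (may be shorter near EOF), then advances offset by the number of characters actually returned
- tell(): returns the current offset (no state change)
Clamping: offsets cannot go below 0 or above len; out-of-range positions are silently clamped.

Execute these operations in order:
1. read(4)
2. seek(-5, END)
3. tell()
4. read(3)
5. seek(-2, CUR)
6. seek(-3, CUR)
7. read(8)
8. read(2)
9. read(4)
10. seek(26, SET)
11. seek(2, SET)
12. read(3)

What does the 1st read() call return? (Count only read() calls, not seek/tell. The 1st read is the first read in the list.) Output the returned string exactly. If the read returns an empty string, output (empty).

After 1 (read(4)): returned '1M2J', offset=4
After 2 (seek(-5, END)): offset=22
After 3 (tell()): offset=22
After 4 (read(3)): returned 'F8C', offset=25
After 5 (seek(-2, CUR)): offset=23
After 6 (seek(-3, CUR)): offset=20
After 7 (read(8)): returned 'M9F8CK1', offset=27
After 8 (read(2)): returned '', offset=27
After 9 (read(4)): returned '', offset=27
After 10 (seek(26, SET)): offset=26
After 11 (seek(2, SET)): offset=2
After 12 (read(3)): returned '2JT', offset=5

Answer: 1M2J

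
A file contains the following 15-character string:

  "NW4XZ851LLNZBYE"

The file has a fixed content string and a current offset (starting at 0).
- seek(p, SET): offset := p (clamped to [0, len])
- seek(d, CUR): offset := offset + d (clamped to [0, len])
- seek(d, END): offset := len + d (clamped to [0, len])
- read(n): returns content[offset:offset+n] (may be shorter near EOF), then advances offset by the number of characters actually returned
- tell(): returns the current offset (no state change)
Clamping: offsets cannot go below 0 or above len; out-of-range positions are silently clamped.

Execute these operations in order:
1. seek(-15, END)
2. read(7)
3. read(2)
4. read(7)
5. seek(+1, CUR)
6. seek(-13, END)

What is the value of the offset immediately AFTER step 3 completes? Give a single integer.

After 1 (seek(-15, END)): offset=0
After 2 (read(7)): returned 'NW4XZ85', offset=7
After 3 (read(2)): returned '1L', offset=9

Answer: 9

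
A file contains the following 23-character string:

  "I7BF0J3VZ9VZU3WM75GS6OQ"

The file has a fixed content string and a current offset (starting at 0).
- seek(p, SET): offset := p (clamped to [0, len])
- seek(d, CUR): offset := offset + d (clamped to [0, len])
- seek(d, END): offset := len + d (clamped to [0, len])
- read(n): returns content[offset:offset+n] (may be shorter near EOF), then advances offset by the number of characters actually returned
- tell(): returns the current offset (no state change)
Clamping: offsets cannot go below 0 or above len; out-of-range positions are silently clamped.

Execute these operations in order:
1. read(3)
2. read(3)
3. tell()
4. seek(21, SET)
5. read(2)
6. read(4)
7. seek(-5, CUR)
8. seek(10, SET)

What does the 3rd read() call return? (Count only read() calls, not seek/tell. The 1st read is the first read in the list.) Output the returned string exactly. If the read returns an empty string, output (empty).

After 1 (read(3)): returned 'I7B', offset=3
After 2 (read(3)): returned 'F0J', offset=6
After 3 (tell()): offset=6
After 4 (seek(21, SET)): offset=21
After 5 (read(2)): returned 'OQ', offset=23
After 6 (read(4)): returned '', offset=23
After 7 (seek(-5, CUR)): offset=18
After 8 (seek(10, SET)): offset=10

Answer: OQ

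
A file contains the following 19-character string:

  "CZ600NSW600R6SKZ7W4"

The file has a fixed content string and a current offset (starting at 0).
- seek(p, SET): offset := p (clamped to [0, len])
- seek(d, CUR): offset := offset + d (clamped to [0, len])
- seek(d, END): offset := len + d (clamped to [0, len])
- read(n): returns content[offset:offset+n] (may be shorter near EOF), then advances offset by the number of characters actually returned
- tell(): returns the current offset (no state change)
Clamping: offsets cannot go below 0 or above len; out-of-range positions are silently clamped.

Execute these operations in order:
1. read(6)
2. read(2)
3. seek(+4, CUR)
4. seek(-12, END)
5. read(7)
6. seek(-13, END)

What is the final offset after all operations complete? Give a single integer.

Answer: 6

Derivation:
After 1 (read(6)): returned 'CZ600N', offset=6
After 2 (read(2)): returned 'SW', offset=8
After 3 (seek(+4, CUR)): offset=12
After 4 (seek(-12, END)): offset=7
After 5 (read(7)): returned 'W600R6S', offset=14
After 6 (seek(-13, END)): offset=6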